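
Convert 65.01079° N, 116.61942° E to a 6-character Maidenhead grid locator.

Add 180° to longitude and 90° to latitude: 296.6194, 155.0108.
Field (20°×10°, letters A–R): 296.6194/20 → 14 → O, 155.0108/10 → 15 → P; chars OP.
Square (2°×1°, digits 0–9): 16.6194/2 → 8, 5.0108/1 → 5; chars 85.
Subsquare (5′×2.5′, letters a–x): 0.6194/0.0833333 → 7 → h, 0.0108/0.0416667 → 0 → a; chars ha.

OP85ha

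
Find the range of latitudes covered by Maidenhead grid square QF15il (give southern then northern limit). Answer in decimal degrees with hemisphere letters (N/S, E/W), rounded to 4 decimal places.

Field Q=16, F=5: +16·20° lon, +5·10° lat → SW at lon 140°, lat -40°.
Square 1, 5: +1·2° lon, +5·1° lat → SW at lon 142°, lat -35°.
Subsquare i=8, l=11: +8·0.0833333° lon, +11·0.0416667° lat → SW at lon 142.667°, lat -34.5417°.
Cell spans 0.0833333° lon × 0.0416667° lat.
south 34.5417° S, north 34.5000° S.

34.5417° S, 34.5000° S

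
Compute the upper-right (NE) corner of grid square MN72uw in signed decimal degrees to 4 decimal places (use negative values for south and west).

Field M=12, N=13: +12·20° lon, +13·10° lat → SW at lon 60°, lat 40°.
Square 7, 2: +7·2° lon, +2·1° lat → SW at lon 74°, lat 42°.
Subsquare u=20, w=22: +20·0.0833333° lon, +22·0.0416667° lat → SW at lon 75.6667°, lat 42.9167°.
Cell spans 0.0833333° lon × 0.0416667° lat. NE corner is SW corner plus one full cell.
latitude 42.9583, longitude 75.7500.

42.9583, 75.7500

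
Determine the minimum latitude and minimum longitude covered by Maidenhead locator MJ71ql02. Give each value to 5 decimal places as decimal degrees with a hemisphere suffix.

Field M=12, J=9: +12·20° lon, +9·10° lat → SW at lon 60°, lat 0°.
Square 7, 1: +7·2° lon, +1·1° lat → SW at lon 74°, lat 1°.
Subsquare q=16, l=11: +16·0.0833333° lon, +11·0.0416667° lat → SW at lon 75.3333°, lat 1.45833°.
Extended square 0, 2: +0·0.00833333° lon, +2·0.00416667° lat → SW at lon 75.3333°, lat 1.46667°.
latitude 1.46667° N, longitude 75.33333° E.

1.46667° N, 75.33333° E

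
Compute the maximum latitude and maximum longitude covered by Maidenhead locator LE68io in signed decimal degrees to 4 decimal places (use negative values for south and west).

Field L=11, E=4: +11·20° lon, +4·10° lat → SW at lon 40°, lat -50°.
Square 6, 8: +6·2° lon, +8·1° lat → SW at lon 52°, lat -42°.
Subsquare i=8, o=14: +8·0.0833333° lon, +14·0.0416667° lat → SW at lon 52.6667°, lat -41.4167°.
Cell spans 0.0833333° lon × 0.0416667° lat. NE corner is SW corner plus one full cell.
latitude -41.3750, longitude 52.7500.

-41.3750, 52.7500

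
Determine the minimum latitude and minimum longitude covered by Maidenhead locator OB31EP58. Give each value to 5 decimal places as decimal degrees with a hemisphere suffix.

Field O=14, B=1: +14·20° lon, +1·10° lat → SW at lon 100°, lat -80°.
Square 3, 1: +3·2° lon, +1·1° lat → SW at lon 106°, lat -79°.
Subsquare e=4, p=15: +4·0.0833333° lon, +15·0.0416667° lat → SW at lon 106.333°, lat -78.375°.
Extended square 5, 8: +5·0.00833333° lon, +8·0.00416667° lat → SW at lon 106.375°, lat -78.3417°.
latitude 78.34167° S, longitude 106.37500° E.

78.34167° S, 106.37500° E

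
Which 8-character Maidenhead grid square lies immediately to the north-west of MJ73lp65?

MJ73lp56

Longitude extended square 6; −1 → 5.
Latitude extended square 5; +1 → 6.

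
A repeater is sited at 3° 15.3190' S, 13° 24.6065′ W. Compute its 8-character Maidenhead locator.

Add 180° to longitude and 90° to latitude: 166.58989, 86.74468.
Field: 166.58989/20 → 8 → I, 86.74468/10 → 8 → I; chars II.
Square: 6.58989/2 → 3, 6.74468/1 → 6; chars 36.
Subsquare: 0.58989/0.0833333 → 7 → h, 0.74468/0.0416667 → 17 → r; chars hr.
Extended square: 0.00656/0.00833333 → 0, 0.03635/0.00416667 → 8; chars 08.

II36hr08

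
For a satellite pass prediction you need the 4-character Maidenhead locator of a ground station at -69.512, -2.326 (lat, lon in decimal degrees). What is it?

Offset from 180°W / 90°S: lon 177.67°, lat 20.49°.
Field: lon ⌊177.67/20⌋ = 8 → I; lat ⌊20.49/10⌋ = 2 → C.
Square: lon ⌊17.67/2⌋ = 8; lat ⌊0.49/1⌋ = 0.

IC80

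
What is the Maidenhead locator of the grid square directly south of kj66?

KJ65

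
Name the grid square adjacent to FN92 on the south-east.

Longitude square 9; +1 → 10, wraps to 0, carry into field.
Longitude field F = 5; +1 → 6 = G.
Latitude square 2; −1 → 1.

GN01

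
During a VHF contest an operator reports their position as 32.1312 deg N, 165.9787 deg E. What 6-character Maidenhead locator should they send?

RM22xd

Add 180° to longitude and 90° to latitude: 345.9787, 122.1312.
Field: 345.9787/20 → 17 → R, 122.1312/10 → 12 → M; chars RM.
Square: 5.9787/2 → 2, 2.1312/1 → 2; chars 22.
Subsquare: 1.9787/0.0833333 → 23 → x, 0.1312/0.0416667 → 3 → d; chars xd.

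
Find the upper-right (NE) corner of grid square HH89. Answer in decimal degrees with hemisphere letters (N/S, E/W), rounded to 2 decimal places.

Field H=7, H=7: +7·20° lon, +7·10° lat → SW at lon -40°, lat -20°.
Square 8, 9: +8·2° lon, +9·1° lat → SW at lon -24°, lat -11°.
Cell spans 2° lon × 1° lat. NE corner is SW corner plus one full cell.
latitude 10.00° S, longitude 22.00° W.

10.00° S, 22.00° W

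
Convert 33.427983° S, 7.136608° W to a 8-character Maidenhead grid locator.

Shift to the Maidenhead origin (180°W, 90°S): lon 172.86339, lat 56.57202.
Field (20°×10°, letters A–R): lon ⌊172.86339/20⌋ = 8 → I; lat ⌊56.57202/10⌋ = 5 → F.
Square (2°×1°, digits 0–9): lon ⌊12.86339/2⌋ = 6; lat ⌊6.57202/1⌋ = 6.
Subsquare (5′×2.5′, letters a–x): lon ⌊0.86339/0.0833333⌋ = 10 → k; lat ⌊0.57202/0.0416667⌋ = 13 → n.
Extended square (30″×15″, digits 0–9): lon ⌊0.03006/0.00833333⌋ = 3; lat ⌊0.03035/0.00416667⌋ = 7.

IF66kn37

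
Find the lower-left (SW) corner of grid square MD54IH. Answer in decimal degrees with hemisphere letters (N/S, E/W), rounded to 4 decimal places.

Field M=12, D=3: +12·20° lon, +3·10° lat → SW at lon 60°, lat -60°.
Square 5, 4: +5·2° lon, +4·1° lat → SW at lon 70°, lat -56°.
Subsquare i=8, h=7: +8·0.0833333° lon, +7·0.0416667° lat → SW at lon 70.6667°, lat -55.7083°.
latitude 55.7083° S, longitude 70.6667° E.

55.7083° S, 70.6667° E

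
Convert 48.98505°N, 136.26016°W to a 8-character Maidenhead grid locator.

CN18ux86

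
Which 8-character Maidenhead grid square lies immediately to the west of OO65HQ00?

OO65gq90

Longitude extended square 0; −1 → -1, wraps to 9, carry into subsquare.
Longitude subsquare h = 7; −1 → 6 = g.
The latitude characters are unchanged.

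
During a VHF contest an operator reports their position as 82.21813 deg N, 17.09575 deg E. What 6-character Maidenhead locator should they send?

Add 180° to longitude and 90° to latitude: 197.0958, 172.2181.
Field (20°×10°, letters A–R): lon ⌊197.0958/20⌋ = 9 → J; lat ⌊172.2181/10⌋ = 17 → R.
Square (2°×1°, digits 0–9): lon ⌊17.0958/2⌋ = 8; lat ⌊2.2181/1⌋ = 2.
Subsquare (5′×2.5′, letters a–x): lon ⌊1.0958/0.0833333⌋ = 13 → n; lat ⌊0.2181/0.0416667⌋ = 5 → f.

JR82nf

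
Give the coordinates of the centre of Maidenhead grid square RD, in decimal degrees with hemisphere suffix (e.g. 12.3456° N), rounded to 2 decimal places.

55.00° S, 170.00° E

Field R=17, D=3: +17·20° lon, +3·10° lat → SW at lon 160°, lat -60°.
Cell spans 20° lon × 10° lat. Centre is SW corner plus half of each.
latitude 55.00° S, longitude 170.00° E.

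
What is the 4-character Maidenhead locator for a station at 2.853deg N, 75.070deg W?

Add 180° to longitude and 90° to latitude: 104.93, 92.85.
Field: lon ⌊104.93/20⌋ = 5 → F; lat ⌊92.85/10⌋ = 9 → J.
Square: lon ⌊4.93/2⌋ = 2; lat ⌊2.85/1⌋ = 2.

FJ22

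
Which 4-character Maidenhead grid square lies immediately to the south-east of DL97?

Longitude square 9; +1 → 10, wraps to 0, carry into field.
Longitude field D = 3; +1 → 4 = E.
Latitude square 7; −1 → 6.

EL06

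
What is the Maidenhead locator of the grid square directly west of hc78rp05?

HC78qp95

Longitude extended square 0; −1 → -1, wraps to 9, carry into subsquare.
Longitude subsquare r = 17; −1 → 16 = q.
The latitude characters are unchanged.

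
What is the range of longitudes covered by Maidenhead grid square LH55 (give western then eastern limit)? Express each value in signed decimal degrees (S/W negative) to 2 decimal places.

50.00, 52.00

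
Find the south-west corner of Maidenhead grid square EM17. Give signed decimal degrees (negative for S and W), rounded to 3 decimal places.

Field E=4, M=12: +4·20° lon, +12·10° lat → SW at lon -100°, lat 30°.
Square 1, 7: +1·2° lon, +7·1° lat → SW at lon -98°, lat 37°.
latitude 37.000, longitude -98.000.

37.000, -98.000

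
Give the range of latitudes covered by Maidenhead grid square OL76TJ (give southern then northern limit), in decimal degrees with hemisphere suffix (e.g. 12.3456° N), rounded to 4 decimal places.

Field O=14, L=11: +14·20° lon, +11·10° lat → SW at lon 100°, lat 20°.
Square 7, 6: +7·2° lon, +6·1° lat → SW at lon 114°, lat 26°.
Subsquare t=19, j=9: +19·0.0833333° lon, +9·0.0416667° lat → SW at lon 115.583°, lat 26.375°.
Cell spans 0.0833333° lon × 0.0416667° lat.
south 26.3750° N, north 26.4167° N.

26.3750° N, 26.4167° N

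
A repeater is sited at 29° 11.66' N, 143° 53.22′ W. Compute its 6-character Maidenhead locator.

Add 180° to longitude and 90° to latitude: 36.1130, 119.1943.
Field: 36.1130/20 → 1 → B, 119.1943/10 → 11 → L; chars BL.
Square: 16.1130/2 → 8, 9.1943/1 → 9; chars 89.
Subsquare: 0.1130/0.0833333 → 1 → b, 0.1943/0.0416667 → 4 → e; chars be.

BL89be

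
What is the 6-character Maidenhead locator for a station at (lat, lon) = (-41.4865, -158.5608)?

Add 180° to longitude and 90° to latitude: 21.4392, 48.5135.
Field: lon ⌊21.4392/20⌋ = 1 → B; lat ⌊48.5135/10⌋ = 4 → E.
Square: lon ⌊1.4392/2⌋ = 0; lat ⌊8.5135/1⌋ = 8.
Subsquare: lon ⌊1.4392/0.0833333⌋ = 17 → r; lat ⌊0.5135/0.0416667⌋ = 12 → m.

BE08rm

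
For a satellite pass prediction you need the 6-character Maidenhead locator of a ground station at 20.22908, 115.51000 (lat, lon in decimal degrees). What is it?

OL70sf

Shift to the Maidenhead origin (180°W, 90°S): lon 295.5100, lat 110.2291.
Field (20°×10°, letters A–R): 295.5100/20 → 14 → O, 110.2291/10 → 11 → L; chars OL.
Square (2°×1°, digits 0–9): 15.5100/2 → 7, 0.2291/1 → 0; chars 70.
Subsquare (5′×2.5′, letters a–x): 1.5100/0.0833333 → 18 → s, 0.2291/0.0416667 → 5 → f; chars sf.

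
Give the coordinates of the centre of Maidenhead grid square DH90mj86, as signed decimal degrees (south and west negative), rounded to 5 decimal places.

-19.59792, -100.92917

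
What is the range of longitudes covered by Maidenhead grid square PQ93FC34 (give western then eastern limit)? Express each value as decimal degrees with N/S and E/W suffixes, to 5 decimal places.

138.44167° E, 138.45000° E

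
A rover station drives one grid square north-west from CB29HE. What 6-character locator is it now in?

Longitude subsquare h = 7; −1 → 6 = g.
Latitude subsquare e = 4; +1 → 5 = f.

CB29gf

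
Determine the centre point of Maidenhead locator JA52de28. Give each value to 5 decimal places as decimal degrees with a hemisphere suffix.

87.79792° S, 10.27083° E

Field J=9, A=0: +9·20° lon, +0·10° lat → SW at lon 0°, lat -90°.
Square 5, 2: +5·2° lon, +2·1° lat → SW at lon 10°, lat -88°.
Subsquare d=3, e=4: +3·0.0833333° lon, +4·0.0416667° lat → SW at lon 10.25°, lat -87.8333°.
Extended square 2, 8: +2·0.00833333° lon, +8·0.00416667° lat → SW at lon 10.2667°, lat -87.8°.
Cell spans 0.00833333° lon × 0.00416667° lat. Centre is SW corner plus half of each.
latitude 87.79792° S, longitude 10.27083° E.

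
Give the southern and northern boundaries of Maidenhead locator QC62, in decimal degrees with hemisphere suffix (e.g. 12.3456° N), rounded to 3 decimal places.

68.000° S, 67.000° S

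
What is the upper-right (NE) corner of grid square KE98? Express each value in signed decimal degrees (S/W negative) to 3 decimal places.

-41.000, 40.000

Field K=10, E=4: +10·20° lon, +4·10° lat → SW at lon 20°, lat -50°.
Square 9, 8: +9·2° lon, +8·1° lat → SW at lon 38°, lat -42°.
Cell spans 2° lon × 1° lat. NE corner is SW corner plus one full cell.
latitude -41.000, longitude 40.000.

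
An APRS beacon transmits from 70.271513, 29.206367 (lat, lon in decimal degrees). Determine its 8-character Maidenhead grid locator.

KQ40og45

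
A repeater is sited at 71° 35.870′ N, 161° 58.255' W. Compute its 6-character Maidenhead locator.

Add 180° to longitude and 90° to latitude: 18.0291, 161.5978.
Field: lon ⌊18.0291/20⌋ = 0 → A; lat ⌊161.5978/10⌋ = 16 → Q.
Square: lon ⌊18.0291/2⌋ = 9; lat ⌊1.5978/1⌋ = 1.
Subsquare: lon ⌊0.0291/0.0833333⌋ = 0 → a; lat ⌊0.5978/0.0416667⌋ = 14 → o.

AQ91ao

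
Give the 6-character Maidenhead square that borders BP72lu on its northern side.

Latitude subsquare u = 20; +1 → 21 = v.
The longitude characters are unchanged.

BP72lv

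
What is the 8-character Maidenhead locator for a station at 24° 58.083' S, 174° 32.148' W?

AG25ra57

Shift to the Maidenhead origin (180°W, 90°S): lon 5.46420, lat 65.03195.
Field (20°×10°, letters A–R): lon ⌊5.46420/20⌋ = 0 → A; lat ⌊65.03195/10⌋ = 6 → G.
Square (2°×1°, digits 0–9): lon ⌊5.46420/2⌋ = 2; lat ⌊5.03195/1⌋ = 5.
Subsquare (5′×2.5′, letters a–x): lon ⌊1.46420/0.0833333⌋ = 17 → r; lat ⌊0.03195/0.0416667⌋ = 0 → a.
Extended square (30″×15″, digits 0–9): lon ⌊0.04753/0.00833333⌋ = 5; lat ⌊0.03195/0.00416667⌋ = 7.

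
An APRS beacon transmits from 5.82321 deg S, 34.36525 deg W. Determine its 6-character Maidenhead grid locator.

HI24te

Add 180° to longitude and 90° to latitude: 145.6347, 84.1768.
Field: 145.6347/20 → 7 → H, 84.1768/10 → 8 → I; chars HI.
Square: 5.6347/2 → 2, 4.1768/1 → 4; chars 24.
Subsquare: 1.6347/0.0833333 → 19 → t, 0.1768/0.0416667 → 4 → e; chars te.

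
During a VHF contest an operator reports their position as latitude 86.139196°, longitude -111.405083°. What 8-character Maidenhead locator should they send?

DR46hd13

Add 180° to longitude and 90° to latitude: 68.59492, 176.13920.
Field: 68.59492/20 → 3 → D, 176.13920/10 → 17 → R; chars DR.
Square: 8.59492/2 → 4, 6.13920/1 → 6; chars 46.
Subsquare: 0.59492/0.0833333 → 7 → h, 0.13920/0.0416667 → 3 → d; chars hd.
Extended square: 0.01158/0.00833333 → 1, 0.01420/0.00416667 → 3; chars 13.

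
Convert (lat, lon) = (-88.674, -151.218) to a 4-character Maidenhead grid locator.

Offset from 180°W / 90°S: lon 28.78°, lat 1.33°.
Field: 28.78/20 → 1 → B, 1.33/10 → 0 → A; chars BA.
Square: 8.78/2 → 4, 1.33/1 → 1; chars 41.

BA41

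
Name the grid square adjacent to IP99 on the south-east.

Longitude square 9; +1 → 10, wraps to 0, carry into field.
Longitude field I = 8; +1 → 9 = J.
Latitude square 9; −1 → 8.

JP08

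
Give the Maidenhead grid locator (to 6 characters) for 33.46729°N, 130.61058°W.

CM43ql

Add 180° to longitude and 90° to latitude: 49.3894, 123.4673.
Field (20°×10°, letters A–R): 49.3894/20 → 2 → C, 123.4673/10 → 12 → M; chars CM.
Square (2°×1°, digits 0–9): 9.3894/2 → 4, 3.4673/1 → 3; chars 43.
Subsquare (5′×2.5′, letters a–x): 1.3894/0.0833333 → 16 → q, 0.4673/0.0416667 → 11 → l; chars ql.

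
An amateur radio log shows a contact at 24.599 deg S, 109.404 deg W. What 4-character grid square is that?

DG55

Shift to the Maidenhead origin (180°W, 90°S): lon 70.60, lat 65.40.
Field: lon ⌊70.60/20⌋ = 3 → D; lat ⌊65.40/10⌋ = 6 → G.
Square: lon ⌊10.60/2⌋ = 5; lat ⌊5.40/1⌋ = 5.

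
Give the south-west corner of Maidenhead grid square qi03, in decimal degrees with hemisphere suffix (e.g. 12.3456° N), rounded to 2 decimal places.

7.00° S, 140.00° E

Field Q=16, I=8: +16·20° lon, +8·10° lat → SW at lon 140°, lat -10°.
Square 0, 3: +0·2° lon, +3·1° lat → SW at lon 140°, lat -7°.
latitude 7.00° S, longitude 140.00° E.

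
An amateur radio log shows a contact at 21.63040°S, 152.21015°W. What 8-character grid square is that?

BG38vi48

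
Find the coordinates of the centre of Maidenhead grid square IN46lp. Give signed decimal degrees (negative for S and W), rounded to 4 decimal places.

46.6458, -11.0417

Field I=8, N=13: +8·20° lon, +13·10° lat → SW at lon -20°, lat 40°.
Square 4, 6: +4·2° lon, +6·1° lat → SW at lon -12°, lat 46°.
Subsquare l=11, p=15: +11·0.0833333° lon, +15·0.0416667° lat → SW at lon -11.0833°, lat 46.625°.
Cell spans 0.0833333° lon × 0.0416667° lat. Centre is SW corner plus half of each.
latitude 46.6458, longitude -11.0417.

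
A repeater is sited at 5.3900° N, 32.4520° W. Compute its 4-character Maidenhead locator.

Add 180° to longitude and 90° to latitude: 147.55, 95.39.
Field (20°×10°, letters A–R): lon ⌊147.55/20⌋ = 7 → H; lat ⌊95.39/10⌋ = 9 → J.
Square (2°×1°, digits 0–9): lon ⌊7.55/2⌋ = 3; lat ⌊5.39/1⌋ = 5.

HJ35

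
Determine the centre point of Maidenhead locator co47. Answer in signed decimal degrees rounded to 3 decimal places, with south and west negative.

57.500, -131.000

Field C=2, O=14: +2·20° lon, +14·10° lat → SW at lon -140°, lat 50°.
Square 4, 7: +4·2° lon, +7·1° lat → SW at lon -132°, lat 57°.
Cell spans 2° lon × 1° lat. Centre is SW corner plus half of each.
latitude 57.500, longitude -131.000.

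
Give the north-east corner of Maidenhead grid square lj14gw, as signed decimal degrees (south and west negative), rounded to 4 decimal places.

Field L=11, J=9: +11·20° lon, +9·10° lat → SW at lon 40°, lat 0°.
Square 1, 4: +1·2° lon, +4·1° lat → SW at lon 42°, lat 4°.
Subsquare g=6, w=22: +6·0.0833333° lon, +22·0.0416667° lat → SW at lon 42.5°, lat 4.91667°.
Cell spans 0.0833333° lon × 0.0416667° lat. NE corner is SW corner plus one full cell.
latitude 4.9583, longitude 42.5833.

4.9583, 42.5833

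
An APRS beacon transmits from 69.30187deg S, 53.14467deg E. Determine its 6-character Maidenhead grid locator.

Add 180° to longitude and 90° to latitude: 233.1447, 20.6981.
Field: 233.1447/20 → 11 → L, 20.6981/10 → 2 → C; chars LC.
Square: 13.1447/2 → 6, 0.6981/1 → 0; chars 60.
Subsquare: 1.1447/0.0833333 → 13 → n, 0.6981/0.0416667 → 16 → q; chars nq.

LC60nq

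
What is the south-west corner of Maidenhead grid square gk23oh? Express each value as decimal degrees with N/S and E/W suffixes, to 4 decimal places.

13.2917° N, 54.8333° W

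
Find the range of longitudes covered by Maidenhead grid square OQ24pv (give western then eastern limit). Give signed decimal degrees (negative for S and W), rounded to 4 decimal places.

Field O=14, Q=16: +14·20° lon, +16·10° lat → SW at lon 100°, lat 70°.
Square 2, 4: +2·2° lon, +4·1° lat → SW at lon 104°, lat 74°.
Subsquare p=15, v=21: +15·0.0833333° lon, +21·0.0416667° lat → SW at lon 105.25°, lat 74.875°.
Cell spans 0.0833333° lon × 0.0416667° lat.
west 105.2500, east 105.3333.

105.2500, 105.3333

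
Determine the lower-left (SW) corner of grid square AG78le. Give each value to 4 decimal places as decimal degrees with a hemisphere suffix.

Field A=0, G=6: +0·20° lon, +6·10° lat → SW at lon -180°, lat -30°.
Square 7, 8: +7·2° lon, +8·1° lat → SW at lon -166°, lat -22°.
Subsquare l=11, e=4: +11·0.0833333° lon, +4·0.0416667° lat → SW at lon -165.083°, lat -21.8333°.
latitude 21.8333° S, longitude 165.0833° W.

21.8333° S, 165.0833° W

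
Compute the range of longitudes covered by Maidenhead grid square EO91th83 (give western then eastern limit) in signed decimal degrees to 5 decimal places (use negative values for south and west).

-80.35000, -80.34167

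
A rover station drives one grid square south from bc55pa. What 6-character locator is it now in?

Latitude subsquare a = 0; −1 → -1, wraps to 23 = x, carry into square.
Latitude square 5; −1 → 4.
The longitude characters are unchanged.

BC54px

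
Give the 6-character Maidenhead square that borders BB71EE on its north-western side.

BB71df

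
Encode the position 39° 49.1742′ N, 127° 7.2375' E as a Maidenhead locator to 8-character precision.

PM39nt46

Add 180° to longitude and 90° to latitude: 307.12063, 129.81957.
Field: 307.12063/20 → 15 → P, 129.81957/10 → 12 → M; chars PM.
Square: 7.12063/2 → 3, 9.81957/1 → 9; chars 39.
Subsquare: 1.12063/0.0833333 → 13 → n, 0.81957/0.0416667 → 19 → t; chars nt.
Extended square: 0.03729/0.00833333 → 4, 0.02790/0.00416667 → 6; chars 46.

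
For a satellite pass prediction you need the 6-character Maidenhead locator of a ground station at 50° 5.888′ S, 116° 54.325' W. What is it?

Shift to the Maidenhead origin (180°W, 90°S): lon 63.0946, lat 39.9019.
Field: lon ⌊63.0946/20⌋ = 3 → D; lat ⌊39.9019/10⌋ = 3 → D.
Square: lon ⌊3.0946/2⌋ = 1; lat ⌊9.9019/1⌋ = 9.
Subsquare: lon ⌊1.0946/0.0833333⌋ = 13 → n; lat ⌊0.9019/0.0416667⌋ = 21 → v.

DD19nv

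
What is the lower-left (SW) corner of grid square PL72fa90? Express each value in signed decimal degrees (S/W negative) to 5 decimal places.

Field P=15, L=11: +15·20° lon, +11·10° lat → SW at lon 120°, lat 20°.
Square 7, 2: +7·2° lon, +2·1° lat → SW at lon 134°, lat 22°.
Subsquare f=5, a=0: +5·0.0833333° lon, +0·0.0416667° lat → SW at lon 134.417°, lat 22°.
Extended square 9, 0: +9·0.00833333° lon, +0·0.00416667° lat → SW at lon 134.492°, lat 22°.
latitude 22.00000, longitude 134.49167.

22.00000, 134.49167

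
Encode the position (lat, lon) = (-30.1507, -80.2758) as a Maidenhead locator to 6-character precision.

EF99uu

Add 180° to longitude and 90° to latitude: 99.7242, 59.8493.
Field: 99.7242/20 → 4 → E, 59.8493/10 → 5 → F; chars EF.
Square: 19.7242/2 → 9, 9.8493/1 → 9; chars 99.
Subsquare: 1.7242/0.0833333 → 20 → u, 0.8493/0.0416667 → 20 → u; chars uu.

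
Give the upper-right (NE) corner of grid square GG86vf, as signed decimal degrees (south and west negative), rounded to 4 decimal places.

-23.7500, -42.1667

Field G=6, G=6: +6·20° lon, +6·10° lat → SW at lon -60°, lat -30°.
Square 8, 6: +8·2° lon, +6·1° lat → SW at lon -44°, lat -24°.
Subsquare v=21, f=5: +21·0.0833333° lon, +5·0.0416667° lat → SW at lon -42.25°, lat -23.7917°.
Cell spans 0.0833333° lon × 0.0416667° lat. NE corner is SW corner plus one full cell.
latitude -23.7500, longitude -42.1667.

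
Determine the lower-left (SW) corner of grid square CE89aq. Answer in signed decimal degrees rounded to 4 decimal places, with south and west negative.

-40.3333, -124.0000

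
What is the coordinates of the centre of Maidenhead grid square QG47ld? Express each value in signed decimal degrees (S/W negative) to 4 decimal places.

Field Q=16, G=6: +16·20° lon, +6·10° lat → SW at lon 140°, lat -30°.
Square 4, 7: +4·2° lon, +7·1° lat → SW at lon 148°, lat -23°.
Subsquare l=11, d=3: +11·0.0833333° lon, +3·0.0416667° lat → SW at lon 148.917°, lat -22.875°.
Cell spans 0.0833333° lon × 0.0416667° lat. Centre is SW corner plus half of each.
latitude -22.8542, longitude 148.9583.

-22.8542, 148.9583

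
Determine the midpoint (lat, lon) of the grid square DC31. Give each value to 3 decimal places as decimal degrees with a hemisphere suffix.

Field D=3, C=2: +3·20° lon, +2·10° lat → SW at lon -120°, lat -70°.
Square 3, 1: +3·2° lon, +1·1° lat → SW at lon -114°, lat -69°.
Cell spans 2° lon × 1° lat. Centre is SW corner plus half of each.
latitude 68.500° S, longitude 113.000° W.

68.500° S, 113.000° W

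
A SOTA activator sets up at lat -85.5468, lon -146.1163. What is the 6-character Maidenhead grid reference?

BA64wk

Offset from 180°W / 90°S: lon 33.8837°, lat 4.4532°.
Field: 33.8837/20 → 1 → B, 4.4532/10 → 0 → A; chars BA.
Square: 13.8837/2 → 6, 4.4532/1 → 4; chars 64.
Subsquare: 1.8837/0.0833333 → 22 → w, 0.4532/0.0416667 → 10 → k; chars wk.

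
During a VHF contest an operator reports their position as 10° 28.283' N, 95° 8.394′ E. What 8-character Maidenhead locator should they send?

NK70nl63

Offset from 180°W / 90°S: lon 275.13990°, lat 100.47138°.
Field: lon ⌊275.13990/20⌋ = 13 → N; lat ⌊100.47138/10⌋ = 10 → K.
Square: lon ⌊15.13990/2⌋ = 7; lat ⌊0.47138/1⌋ = 0.
Subsquare: lon ⌊1.13990/0.0833333⌋ = 13 → n; lat ⌊0.47138/0.0416667⌋ = 11 → l.
Extended square: lon ⌊0.05657/0.00833333⌋ = 6; lat ⌊0.01305/0.00416667⌋ = 3.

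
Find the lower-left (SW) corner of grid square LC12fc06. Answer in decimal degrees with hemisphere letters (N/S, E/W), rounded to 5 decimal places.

Field L=11, C=2: +11·20° lon, +2·10° lat → SW at lon 40°, lat -70°.
Square 1, 2: +1·2° lon, +2·1° lat → SW at lon 42°, lat -68°.
Subsquare f=5, c=2: +5·0.0833333° lon, +2·0.0416667° lat → SW at lon 42.4167°, lat -67.9167°.
Extended square 0, 6: +0·0.00833333° lon, +6·0.00416667° lat → SW at lon 42.4167°, lat -67.8917°.
latitude 67.89167° S, longitude 42.41667° E.

67.89167° S, 42.41667° E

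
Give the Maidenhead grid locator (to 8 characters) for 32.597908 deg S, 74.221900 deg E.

Shift to the Maidenhead origin (180°W, 90°S): lon 254.22190, lat 57.40209.
Field: lon ⌊254.22190/20⌋ = 12 → M; lat ⌊57.40209/10⌋ = 5 → F.
Square: lon ⌊14.22190/2⌋ = 7; lat ⌊7.40209/1⌋ = 7.
Subsquare: lon ⌊0.22190/0.0833333⌋ = 2 → c; lat ⌊0.40209/0.0416667⌋ = 9 → j.
Extended square: lon ⌊0.05523/0.00833333⌋ = 6; lat ⌊0.02709/0.00416667⌋ = 6.

MF77cj66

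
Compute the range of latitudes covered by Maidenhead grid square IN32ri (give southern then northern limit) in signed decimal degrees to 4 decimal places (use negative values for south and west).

Field I=8, N=13: +8·20° lon, +13·10° lat → SW at lon -20°, lat 40°.
Square 3, 2: +3·2° lon, +2·1° lat → SW at lon -14°, lat 42°.
Subsquare r=17, i=8: +17·0.0833333° lon, +8·0.0416667° lat → SW at lon -12.5833°, lat 42.3333°.
Cell spans 0.0833333° lon × 0.0416667° lat.
south 42.3333, north 42.3750.

42.3333, 42.3750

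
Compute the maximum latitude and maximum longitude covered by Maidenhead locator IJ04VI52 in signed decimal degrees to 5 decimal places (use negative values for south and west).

4.34583, -18.20000

Field I=8, J=9: +8·20° lon, +9·10° lat → SW at lon -20°, lat 0°.
Square 0, 4: +0·2° lon, +4·1° lat → SW at lon -20°, lat 4°.
Subsquare v=21, i=8: +21·0.0833333° lon, +8·0.0416667° lat → SW at lon -18.25°, lat 4.33333°.
Extended square 5, 2: +5·0.00833333° lon, +2·0.00416667° lat → SW at lon -18.2083°, lat 4.34167°.
Cell spans 0.00833333° lon × 0.00416667° lat. NE corner is SW corner plus one full cell.
latitude 4.34583, longitude -18.20000.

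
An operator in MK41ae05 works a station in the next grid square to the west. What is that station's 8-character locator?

MK31xe95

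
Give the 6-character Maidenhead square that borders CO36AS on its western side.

Longitude subsquare a = 0; −1 → -1, wraps to 23 = x, carry into square.
Longitude square 3; −1 → 2.
The latitude characters are unchanged.

CO26xs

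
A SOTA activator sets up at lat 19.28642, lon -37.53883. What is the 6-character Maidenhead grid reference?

Offset from 180°W / 90°S: lon 142.4612°, lat 109.2864°.
Field: 142.4612/20 → 7 → H, 109.2864/10 → 10 → K; chars HK.
Square: 2.4612/2 → 1, 9.2864/1 → 9; chars 19.
Subsquare: 0.4612/0.0833333 → 5 → f, 0.2864/0.0416667 → 6 → g; chars fg.

HK19fg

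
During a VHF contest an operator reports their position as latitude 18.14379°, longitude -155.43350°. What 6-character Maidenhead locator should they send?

BK28gd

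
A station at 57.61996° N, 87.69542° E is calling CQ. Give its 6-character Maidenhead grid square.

NO37uo

Shift to the Maidenhead origin (180°W, 90°S): lon 267.6954, lat 147.6200.
Field (20°×10°, letters A–R): lon ⌊267.6954/20⌋ = 13 → N; lat ⌊147.6200/10⌋ = 14 → O.
Square (2°×1°, digits 0–9): lon ⌊7.6954/2⌋ = 3; lat ⌊7.6200/1⌋ = 7.
Subsquare (5′×2.5′, letters a–x): lon ⌊1.6954/0.0833333⌋ = 20 → u; lat ⌊0.6200/0.0416667⌋ = 14 → o.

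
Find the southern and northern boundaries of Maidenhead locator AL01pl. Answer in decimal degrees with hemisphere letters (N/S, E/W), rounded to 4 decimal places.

Field A=0, L=11: +0·20° lon, +11·10° lat → SW at lon -180°, lat 20°.
Square 0, 1: +0·2° lon, +1·1° lat → SW at lon -180°, lat 21°.
Subsquare p=15, l=11: +15·0.0833333° lon, +11·0.0416667° lat → SW at lon -178.75°, lat 21.4583°.
Cell spans 0.0833333° lon × 0.0416667° lat.
south 21.4583° N, north 21.5000° N.

21.4583° N, 21.5000° N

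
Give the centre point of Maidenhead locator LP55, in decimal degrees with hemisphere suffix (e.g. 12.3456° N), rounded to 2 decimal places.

65.50° N, 51.00° E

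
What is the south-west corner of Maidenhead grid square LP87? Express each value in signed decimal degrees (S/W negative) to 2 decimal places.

Field L=11, P=15: +11·20° lon, +15·10° lat → SW at lon 40°, lat 60°.
Square 8, 7: +8·2° lon, +7·1° lat → SW at lon 56°, lat 67°.
latitude 67.00, longitude 56.00.

67.00, 56.00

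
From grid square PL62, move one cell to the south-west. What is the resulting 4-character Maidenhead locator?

Longitude square 6; −1 → 5.
Latitude square 2; −1 → 1.

PL51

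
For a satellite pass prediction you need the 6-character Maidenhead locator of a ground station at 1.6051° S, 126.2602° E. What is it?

Offset from 180°W / 90°S: lon 306.2602°, lat 88.3949°.
Field: lon ⌊306.2602/20⌋ = 15 → P; lat ⌊88.3949/10⌋ = 8 → I.
Square: lon ⌊6.2602/2⌋ = 3; lat ⌊8.3949/1⌋ = 8.
Subsquare: lon ⌊0.2602/0.0833333⌋ = 3 → d; lat ⌊0.3949/0.0416667⌋ = 9 → j.

PI38dj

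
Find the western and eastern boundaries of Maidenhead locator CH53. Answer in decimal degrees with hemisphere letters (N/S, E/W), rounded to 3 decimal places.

130.000° W, 128.000° W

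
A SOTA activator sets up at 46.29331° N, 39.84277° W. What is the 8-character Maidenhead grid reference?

HN06bh80

Shift to the Maidenhead origin (180°W, 90°S): lon 140.15723, lat 136.29331.
Field: 140.15723/20 → 7 → H, 136.29331/10 → 13 → N; chars HN.
Square: 0.15723/2 → 0, 6.29331/1 → 6; chars 06.
Subsquare: 0.15723/0.0833333 → 1 → b, 0.29331/0.0416667 → 7 → h; chars bh.
Extended square: 0.07390/0.00833333 → 8, 0.00164/0.00416667 → 0; chars 80.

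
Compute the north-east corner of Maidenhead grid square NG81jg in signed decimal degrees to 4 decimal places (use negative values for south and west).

Field N=13, G=6: +13·20° lon, +6·10° lat → SW at lon 80°, lat -30°.
Square 8, 1: +8·2° lon, +1·1° lat → SW at lon 96°, lat -29°.
Subsquare j=9, g=6: +9·0.0833333° lon, +6·0.0416667° lat → SW at lon 96.75°, lat -28.75°.
Cell spans 0.0833333° lon × 0.0416667° lat. NE corner is SW corner plus one full cell.
latitude -28.7083, longitude 96.8333.

-28.7083, 96.8333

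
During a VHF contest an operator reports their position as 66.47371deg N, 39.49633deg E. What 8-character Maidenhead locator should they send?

KP96rl93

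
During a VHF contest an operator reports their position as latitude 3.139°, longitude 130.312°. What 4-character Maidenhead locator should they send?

Offset from 180°W / 90°S: lon 310.31°, lat 93.14°.
Field: lon ⌊310.31/20⌋ = 15 → P; lat ⌊93.14/10⌋ = 9 → J.
Square: lon ⌊10.31/2⌋ = 5; lat ⌊3.14/1⌋ = 3.

PJ53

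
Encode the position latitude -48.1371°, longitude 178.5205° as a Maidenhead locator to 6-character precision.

RE91gu

Offset from 180°W / 90°S: lon 358.5205°, lat 41.8629°.
Field (20°×10°, letters A–R): lon ⌊358.5205/20⌋ = 17 → R; lat ⌊41.8629/10⌋ = 4 → E.
Square (2°×1°, digits 0–9): lon ⌊18.5205/2⌋ = 9; lat ⌊1.8629/1⌋ = 1.
Subsquare (5′×2.5′, letters a–x): lon ⌊0.5205/0.0833333⌋ = 6 → g; lat ⌊0.8629/0.0416667⌋ = 20 → u.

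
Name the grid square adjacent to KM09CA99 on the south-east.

KM09da08

Longitude extended square 9; +1 → 10, wraps to 0, carry into subsquare.
Longitude subsquare c = 2; +1 → 3 = d.
Latitude extended square 9; −1 → 8.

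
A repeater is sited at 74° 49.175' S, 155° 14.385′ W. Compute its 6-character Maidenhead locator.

BB25je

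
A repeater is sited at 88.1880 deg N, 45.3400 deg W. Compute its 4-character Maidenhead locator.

GR78

Shift to the Maidenhead origin (180°W, 90°S): lon 134.66, lat 178.19.
Field: lon ⌊134.66/20⌋ = 6 → G; lat ⌊178.19/10⌋ = 17 → R.
Square: lon ⌊14.66/2⌋ = 7; lat ⌊8.19/1⌋ = 8.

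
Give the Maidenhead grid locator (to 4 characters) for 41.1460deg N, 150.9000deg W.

Add 180° to longitude and 90° to latitude: 29.10, 131.15.
Field: lon ⌊29.10/20⌋ = 1 → B; lat ⌊131.15/10⌋ = 13 → N.
Square: lon ⌊9.10/2⌋ = 4; lat ⌊1.15/1⌋ = 1.

BN41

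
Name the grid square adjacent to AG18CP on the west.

AG18bp

Longitude subsquare c = 2; −1 → 1 = b.
The latitude characters are unchanged.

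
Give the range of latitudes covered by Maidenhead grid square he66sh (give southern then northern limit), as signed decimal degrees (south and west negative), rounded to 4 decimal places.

-43.7083, -43.6667

Field H=7, E=4: +7·20° lon, +4·10° lat → SW at lon -40°, lat -50°.
Square 6, 6: +6·2° lon, +6·1° lat → SW at lon -28°, lat -44°.
Subsquare s=18, h=7: +18·0.0833333° lon, +7·0.0416667° lat → SW at lon -26.5°, lat -43.7083°.
Cell spans 0.0833333° lon × 0.0416667° lat.
south -43.7083, north -43.6667.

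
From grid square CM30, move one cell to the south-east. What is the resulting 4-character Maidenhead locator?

CL49

Longitude square 3; +1 → 4.
Latitude square 0; −1 → -1, wraps to 9, carry into field.
Latitude field M = 12; −1 → 11 = L.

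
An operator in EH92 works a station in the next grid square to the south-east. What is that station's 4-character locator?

Longitude square 9; +1 → 10, wraps to 0, carry into field.
Longitude field E = 4; +1 → 5 = F.
Latitude square 2; −1 → 1.

FH01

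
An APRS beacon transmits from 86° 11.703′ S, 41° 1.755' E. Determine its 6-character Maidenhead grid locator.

LA03mt

Shift to the Maidenhead origin (180°W, 90°S): lon 221.0292, lat 3.8050.
Field (20°×10°, letters A–R): lon ⌊221.0292/20⌋ = 11 → L; lat ⌊3.8050/10⌋ = 0 → A.
Square (2°×1°, digits 0–9): lon ⌊1.0292/2⌋ = 0; lat ⌊3.8050/1⌋ = 3.
Subsquare (5′×2.5′, letters a–x): lon ⌊1.0292/0.0833333⌋ = 12 → m; lat ⌊0.8050/0.0416667⌋ = 19 → t.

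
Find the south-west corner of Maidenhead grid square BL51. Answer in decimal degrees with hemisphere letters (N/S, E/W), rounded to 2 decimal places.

21.00° N, 150.00° W

Field B=1, L=11: +1·20° lon, +11·10° lat → SW at lon -160°, lat 20°.
Square 5, 1: +5·2° lon, +1·1° lat → SW at lon -150°, lat 21°.
latitude 21.00° N, longitude 150.00° W.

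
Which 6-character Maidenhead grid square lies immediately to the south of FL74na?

FL73nx

Latitude subsquare a = 0; −1 → -1, wraps to 23 = x, carry into square.
Latitude square 4; −1 → 3.
The longitude characters are unchanged.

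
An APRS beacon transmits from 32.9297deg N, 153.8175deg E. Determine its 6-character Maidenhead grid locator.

QM62vw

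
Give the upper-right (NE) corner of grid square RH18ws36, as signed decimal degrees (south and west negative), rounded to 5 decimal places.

-11.22083, 163.86667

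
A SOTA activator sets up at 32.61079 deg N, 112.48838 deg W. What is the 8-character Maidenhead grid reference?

Offset from 180°W / 90°S: lon 67.51162°, lat 122.61079°.
Field: 67.51162/20 → 3 → D, 122.61079/10 → 12 → M; chars DM.
Square: 7.51162/2 → 3, 2.61079/1 → 2; chars 32.
Subsquare: 1.51162/0.0833333 → 18 → s, 0.61079/0.0416667 → 14 → o; chars so.
Extended square: 0.01162/0.00833333 → 1, 0.02746/0.00416667 → 6; chars 16.

DM32so16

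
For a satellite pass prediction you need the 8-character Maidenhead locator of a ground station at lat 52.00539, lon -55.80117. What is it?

GO22ca31

Offset from 180°W / 90°S: lon 124.19883°, lat 142.00539°.
Field: 124.19883/20 → 6 → G, 142.00539/10 → 14 → O; chars GO.
Square: 4.19883/2 → 2, 2.00539/1 → 2; chars 22.
Subsquare: 0.19883/0.0833333 → 2 → c, 0.00539/0.0416667 → 0 → a; chars ca.
Extended square: 0.03216/0.00833333 → 3, 0.00539/0.00416667 → 1; chars 31.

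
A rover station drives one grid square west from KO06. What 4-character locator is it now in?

JO96

Longitude square 0; −1 → -1, wraps to 9, carry into field.
Longitude field K = 10; −1 → 9 = J.
The latitude characters are unchanged.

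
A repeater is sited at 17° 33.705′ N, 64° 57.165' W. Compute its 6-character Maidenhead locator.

FK77mn

Shift to the Maidenhead origin (180°W, 90°S): lon 115.0473, lat 107.5618.
Field: lon ⌊115.0473/20⌋ = 5 → F; lat ⌊107.5618/10⌋ = 10 → K.
Square: lon ⌊15.0473/2⌋ = 7; lat ⌊7.5618/1⌋ = 7.
Subsquare: lon ⌊1.0473/0.0833333⌋ = 12 → m; lat ⌊0.5618/0.0416667⌋ = 13 → n.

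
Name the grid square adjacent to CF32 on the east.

CF42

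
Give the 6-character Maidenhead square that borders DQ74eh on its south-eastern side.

DQ74fg

Longitude subsquare e = 4; +1 → 5 = f.
Latitude subsquare h = 7; −1 → 6 = g.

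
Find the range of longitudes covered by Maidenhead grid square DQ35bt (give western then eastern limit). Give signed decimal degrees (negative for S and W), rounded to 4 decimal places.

-113.9167, -113.8333

Field D=3, Q=16: +3·20° lon, +16·10° lat → SW at lon -120°, lat 70°.
Square 3, 5: +3·2° lon, +5·1° lat → SW at lon -114°, lat 75°.
Subsquare b=1, t=19: +1·0.0833333° lon, +19·0.0416667° lat → SW at lon -113.917°, lat 75.7917°.
Cell spans 0.0833333° lon × 0.0416667° lat.
west -113.9167, east -113.8333.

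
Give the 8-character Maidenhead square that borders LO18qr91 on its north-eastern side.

LO18rr02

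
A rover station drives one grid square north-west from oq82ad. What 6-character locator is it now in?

Longitude subsquare a = 0; −1 → -1, wraps to 23 = x, carry into square.
Longitude square 8; −1 → 7.
Latitude subsquare d = 3; +1 → 4 = e.

OQ72xe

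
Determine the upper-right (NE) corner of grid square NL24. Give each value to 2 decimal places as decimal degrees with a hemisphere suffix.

25.00° N, 86.00° E

Field N=13, L=11: +13·20° lon, +11·10° lat → SW at lon 80°, lat 20°.
Square 2, 4: +2·2° lon, +4·1° lat → SW at lon 84°, lat 24°.
Cell spans 2° lon × 1° lat. NE corner is SW corner plus one full cell.
latitude 25.00° N, longitude 86.00° E.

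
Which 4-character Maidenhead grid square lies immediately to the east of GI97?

Longitude square 9; +1 → 10, wraps to 0, carry into field.
Longitude field G = 6; +1 → 7 = H.
The latitude characters are unchanged.

HI07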